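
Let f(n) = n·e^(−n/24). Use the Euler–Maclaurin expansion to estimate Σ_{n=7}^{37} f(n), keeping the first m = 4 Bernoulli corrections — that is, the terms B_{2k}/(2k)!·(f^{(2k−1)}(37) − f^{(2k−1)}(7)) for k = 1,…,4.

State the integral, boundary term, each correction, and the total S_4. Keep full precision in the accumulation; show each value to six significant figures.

∫_7^37 x·e^(−x/24) dx evaluates to 242.450.
½[f(7) + f(37)] = ½[5.22912 + 7.91889] = 6.57401.
Integral + boundary = 249.024.
k=1: B_{2}/(2)! × [f^{(1)}(37) − f^{(1)}(7)] = 1/12 × (-0.115930 − 0.529137) = -0.0537556.
Partial sum through k=1: 248.970.
k=2: B_{4}/(4)! × [f^{(3)}(37) − f^{(3)}(7)] = −1/720 × (0.000541872 − 0.00351245) = 4.12581e-06.
Partial sum through k=2: 248.970.
k=3: B_{6}/(6)! × [f^{(5)}(37) − f^{(5)}(7)] = 1/30240 × (2.23092e-06 − 1.06012e-05) = -2.76793e-10.
Partial sum through k=3: 248.970.
k=4: B_{8}/(8)! × [f^{(7)}(37) − f^{(7)}(7)] = −1/1209600 × (6.11301e-09 − 2.62227e-08) = 1.66251e-14.

S_4 ≈ 248.970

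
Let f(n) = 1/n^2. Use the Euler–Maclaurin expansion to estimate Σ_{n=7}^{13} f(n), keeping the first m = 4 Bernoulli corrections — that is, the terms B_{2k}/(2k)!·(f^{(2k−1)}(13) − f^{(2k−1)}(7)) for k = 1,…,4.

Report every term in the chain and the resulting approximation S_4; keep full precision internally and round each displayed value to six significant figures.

S_4 ≈ 0.0795049

Integral: ∫_7^13 1/x^2 dx = 0.0659341.
½[f(7) + f(13)] = ½[0.0204082 + 0.00591716] = 0.0131627.
So far: 0.0790967.
k=1: B_{2}/(2)! × [f^{(1)}(13) − f^{(1)}(7)] = 1/12 × (-0.000910332 − (-0.00583090)) = 0.000410048.
Running total after k=1: 0.0795068.
k=2: B_{4}/(4)! × [f^{(3)}(13) − f^{(3)}(7)] = −1/720 × (-6.46390e-05 − (-0.00142798)) = -1.89352e-06.
Running total after k=2: 0.0795049.
k=3: B_{6}/(6)! × [f^{(5)}(13) − f^{(5)}(7)] = 1/30240 × (-1.14744e-05 − (-0.000874271)) = 2.85316e-08.
Running total after k=3: 0.0795049.
k=4: B_{8}/(8)! × [f^{(7)}(13) − f^{(7)}(7)] = −1/1209600 × (-3.80216e-06 − (-0.000999167)) = -8.22888e-10.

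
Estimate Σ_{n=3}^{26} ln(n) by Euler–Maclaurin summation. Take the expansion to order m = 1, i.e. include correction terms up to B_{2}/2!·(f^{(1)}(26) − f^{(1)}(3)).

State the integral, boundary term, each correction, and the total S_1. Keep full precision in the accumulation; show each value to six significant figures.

S_1 ≈ 60.5685

∫_3^26 ln(x) dx evaluates to 58.4147.
½[f(3) + f(26)] = ½[1.09861 + 3.25810] = 2.17835.
Running total after boundary: 60.5930.
k=1: B_{2}/(2)! × [f^{(1)}(26) − f^{(1)}(3)] = 1/12 × (0.0384615 − 0.333333) = -0.0245726.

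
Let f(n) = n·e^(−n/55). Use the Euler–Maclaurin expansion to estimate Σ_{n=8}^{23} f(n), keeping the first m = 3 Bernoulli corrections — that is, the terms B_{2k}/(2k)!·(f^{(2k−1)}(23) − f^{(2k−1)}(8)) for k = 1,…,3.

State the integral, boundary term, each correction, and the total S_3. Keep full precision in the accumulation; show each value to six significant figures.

S_3 ≈ 183.078

∫_8^23 x·e^(−x/55) dx evaluates to 172.080.
Endpoint term: (f(8) + f(23))/2 = (6.91703 + 15.1396)/2 = 11.0283.
Integral + boundary = 183.108.
Order-1 term: 1/12 · (0.382977 − 0.738865) = -0.0296573.
After k=1: 183.078.
Order-2 term: −1/720 · (0.000561806 − 0.000815909) = 3.52920e-07.
After k=2: 183.078.
Order-3 term: 1/30240 · (3.29589e-07 − 4.58699e-07) = -4.26950e-12.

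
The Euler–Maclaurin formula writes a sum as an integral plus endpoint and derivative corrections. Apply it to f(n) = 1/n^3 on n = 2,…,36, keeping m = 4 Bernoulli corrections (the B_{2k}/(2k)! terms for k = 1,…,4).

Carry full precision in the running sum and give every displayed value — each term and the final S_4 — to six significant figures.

S_4 ≈ 0.201627

∫_2^36 1/x^3 dx evaluates to 0.124614.
½[f(2) + f(36)] = ½[0.125000 + 2.14335e-05] = 0.0625107.
Running total after boundary: 0.187125.
Correction k=1: B_{2}/2! · (f^{(1)}(36) − f^{(1)}(2)) = 1/12 · (-1.78612e-06 − (-0.187500)) = 0.0156249.
After k=1: 0.202750.
Correction k=2: B_{4}/4! · (f^{(3)}(36) − f^{(3)}(2)) = −1/720 · (-2.75636e-08 − (-0.937500)) = -0.00130208.
After k=2: 0.201448.
Correction k=3: B_{6}/6! · (f^{(5)}(36) − f^{(5)}(2)) = 1/30240 · (-8.93265e-10 − (-9.84375)) = 0.000325521.
After k=3: 0.201773.
Correction k=4: B_{8}/8! · (f^{(7)}(36) − f^{(7)}(2)) = −1/1209600 · (-4.96259e-11 − (-177.188)) = -0.000146484.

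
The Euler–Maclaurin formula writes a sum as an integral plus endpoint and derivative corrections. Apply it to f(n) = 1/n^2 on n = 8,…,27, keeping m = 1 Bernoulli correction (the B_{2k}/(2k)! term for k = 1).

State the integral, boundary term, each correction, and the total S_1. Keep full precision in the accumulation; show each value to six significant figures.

S_1 ≈ 0.0967784

Integral: ∫_8^27 1/x^2 dx = 0.0879630.
Endpoint term: (f(8) + f(27))/2 = (0.0156250 + 0.00137174)/2 = 0.00849837.
So far: 0.0964613.
Correction k=1: B_{2}/2! · (f^{(1)}(27) − f^{(1)}(8)) = 1/12 · (-0.000101611 − (-0.00390625)) = 0.000317053.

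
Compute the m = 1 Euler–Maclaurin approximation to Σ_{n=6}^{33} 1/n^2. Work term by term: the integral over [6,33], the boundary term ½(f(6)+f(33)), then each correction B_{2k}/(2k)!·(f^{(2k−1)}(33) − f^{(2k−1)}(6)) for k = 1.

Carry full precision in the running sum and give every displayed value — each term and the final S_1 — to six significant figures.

The integral term ∫_6^33 1/x^2 dx = 0.136364.
½[f(6) + f(33)] = ½[0.0277778 + 0.000918274] = 0.0143480.
Integral + boundary = 0.150712.
k=1: B_{2}/(2)! × [f^{(1)}(33) − f^{(1)}(6)] = 1/12 × (-5.56529e-05 − (-0.00925926)) = 0.000766967.

S_1 ≈ 0.151479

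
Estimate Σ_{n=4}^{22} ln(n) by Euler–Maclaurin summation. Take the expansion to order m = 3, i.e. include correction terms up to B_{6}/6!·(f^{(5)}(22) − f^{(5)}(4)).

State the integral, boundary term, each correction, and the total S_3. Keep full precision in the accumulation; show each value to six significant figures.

The integral term ∫_4^22 ln(x) dx = 44.4578.
Endpoint term: (f(4) + f(22))/2 = (1.38629 + 3.09104)/2 = 2.23867.
Running total after boundary: 46.6964.
Correction k=1: B_{2}/2! · (f^{(1)}(22) − f^{(1)}(4)) = 1/12 · (0.0454545 − 0.250000) = -0.0170455.
Partial sum through k=1: 46.6794.
Correction k=2: B_{4}/4! · (f^{(3)}(22) − f^{(3)}(4)) = −1/720 · (0.000187829 − 0.0312500) = 4.31419e-05.
Partial sum through k=2: 46.6794.
Correction k=3: B_{6}/6! · (f^{(5)}(22) − f^{(5)}(4)) = 1/30240 · (4.65691e-06 − 0.0234375) = -7.74896e-07.

S_3 ≈ 46.6794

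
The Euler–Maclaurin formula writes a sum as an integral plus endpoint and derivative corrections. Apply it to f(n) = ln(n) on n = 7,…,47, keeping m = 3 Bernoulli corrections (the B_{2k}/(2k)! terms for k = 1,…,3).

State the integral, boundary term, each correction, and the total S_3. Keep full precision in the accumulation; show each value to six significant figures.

Integral: ∫_7^47 ln(x) dx = 127.336.
Endpoint term: (f(7) + f(47))/2 = (1.94591 + 3.85015)/2 = 2.89803.
Integral + boundary = 130.234.
Correction k=1: B_{2}/2! · (f^{(1)}(47) − f^{(1)}(7)) = 1/12 · (0.0212766 − 0.142857) = -0.0101317.
Partial sum through k=1: 130.223.
Correction k=2: B_{4}/4! · (f^{(3)}(47) − f^{(3)}(7)) = −1/720 · (1.92636e-05 − 0.00583090) = 8.07172e-06.
Partial sum through k=2: 130.223.
Correction k=3: B_{6}/6! · (f^{(5)}(47) − f^{(5)}(7)) = 1/30240 · (1.04646e-07 − 0.00142798) = -4.72180e-08.

S_3 ≈ 130.223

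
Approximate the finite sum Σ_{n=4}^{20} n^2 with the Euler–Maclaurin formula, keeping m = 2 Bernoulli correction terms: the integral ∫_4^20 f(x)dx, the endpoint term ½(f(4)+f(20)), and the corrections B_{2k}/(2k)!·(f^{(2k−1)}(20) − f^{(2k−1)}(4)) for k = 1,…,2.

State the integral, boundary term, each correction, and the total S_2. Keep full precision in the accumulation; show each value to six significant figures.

S_2 ≈ 2856.00

The integral term ∫_4^20 x^2 dx = 2645.33.
½[f(4) + f(20)] = ½[16.0000 + 400.000] = 208.000.
So far: 2853.33.
k=1: B_{2}/(2)! × [f^{(1)}(20) − f^{(1)}(4)] = 1/12 × (40.0000 − 8.00000) = 2.66667.
Partial sum through k=1: 2856.00.
k=2: B_{4}/(4)! × [f^{(3)}(20) − f^{(3)}(4)] = −1/720 × (0.00000 − 0.00000) = 0.00000.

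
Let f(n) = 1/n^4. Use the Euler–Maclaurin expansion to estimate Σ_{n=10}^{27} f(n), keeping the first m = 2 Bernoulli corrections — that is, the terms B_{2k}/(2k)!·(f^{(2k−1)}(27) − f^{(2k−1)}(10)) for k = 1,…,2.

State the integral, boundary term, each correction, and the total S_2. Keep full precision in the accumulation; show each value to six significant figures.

S_2 ≈ 0.000370633

∫_10^27 1/x^4 dx evaluates to 0.000316398.
Boundary: ½(f(10) + f(27)) = ½(0.000100000 + 1.88168e-06) = 5.09408e-05.
Running total after boundary: 0.000367339.
Order-1 term: 1/12 · (-2.78767e-07 − (-4.00000e-05)) = 3.31010e-06.
After k=1: 0.000370649.
Order-2 term: −1/720 · (-1.14719e-08 − (-1.20000e-05)) = -1.66507e-08.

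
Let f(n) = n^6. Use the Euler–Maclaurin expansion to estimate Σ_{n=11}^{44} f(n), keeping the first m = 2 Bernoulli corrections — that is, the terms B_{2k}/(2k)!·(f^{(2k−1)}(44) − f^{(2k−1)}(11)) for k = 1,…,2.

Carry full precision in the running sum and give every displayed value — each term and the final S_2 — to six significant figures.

The integral term ∫_11^44 x^6 dx = 4.56083e+10.
½[f(11) + f(44)] = ½[1.77156e+06 + 7.25631e+09] = 3.62904e+09.
So far: 4.92374e+10.
k=1: B_{2}/(2)! × [f^{(1)}(44) − f^{(1)}(11)] = 1/12 × (9.89497e+08 − 966306) = 8.23776e+07.
Running total after k=1: 4.93198e+10.
k=2: B_{4}/(4)! × [f^{(3)}(44) − f^{(3)}(11)] = −1/720 × (1.02221e+07 − 159720) = -13975.5.

S_2 ≈ 4.93197e+10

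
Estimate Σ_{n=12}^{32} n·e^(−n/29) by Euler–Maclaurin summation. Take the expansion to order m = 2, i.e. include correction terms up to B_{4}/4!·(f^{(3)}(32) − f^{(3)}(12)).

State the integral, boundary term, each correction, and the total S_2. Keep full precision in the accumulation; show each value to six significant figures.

∫_12^32 x·e^(−x/29) dx evaluates to 199.271.
½[f(12) + f(32)] = ½[7.93365 + 10.6152] = 9.27443.
Integral + boundary = 208.545.
k=1: B_{2}/(2)! × [f^{(1)}(32) − f^{(1)}(12)] = 1/12 × (-0.0343164 − 0.387563) = -0.0351567.
Running total after k=1: 208.510.
k=2: B_{4}/(4)! × [f^{(3)}(32) − f^{(3)}(12)] = −1/720 × (0.000748079 − 0.00203310) = 1.78476e-06.

S_2 ≈ 208.510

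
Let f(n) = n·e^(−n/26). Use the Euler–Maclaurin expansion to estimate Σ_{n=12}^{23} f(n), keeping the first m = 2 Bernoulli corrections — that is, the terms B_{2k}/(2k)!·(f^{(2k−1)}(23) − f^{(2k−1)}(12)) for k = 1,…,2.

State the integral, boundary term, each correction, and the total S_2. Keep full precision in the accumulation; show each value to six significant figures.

S_2 ≈ 105.255

∫_12^23 x·e^(−x/26) dx evaluates to 96.7493.
Endpoint term: (f(12) + f(23))/2 = (7.56376 + 9.49608)/2 = 8.52992.
So far: 105.279.
Order-1 term: 1/12 · (0.0476392 − 0.339399) = -0.0243134.
After k=1: 105.255.
Order-2 term: −1/720 · (0.00129199 − 0.00236690) = 1.49293e-06.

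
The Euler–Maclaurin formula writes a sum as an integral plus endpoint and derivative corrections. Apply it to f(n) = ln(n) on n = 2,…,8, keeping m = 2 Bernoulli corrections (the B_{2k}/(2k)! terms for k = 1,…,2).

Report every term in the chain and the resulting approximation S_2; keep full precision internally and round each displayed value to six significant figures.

Integral: ∫_2^8 ln(x) dx = 9.24924.
½[f(2) + f(8)] = ½[0.693147 + 2.07944] = 1.38629.
Running total after boundary: 10.6355.
Correction k=1: B_{2}/2! · (f^{(1)}(8) − f^{(1)}(2)) = 1/12 · (0.125000 − 0.500000) = -0.0312500.
Running total after k=1: 10.6043.
Correction k=2: B_{4}/4! · (f^{(3)}(8) − f^{(3)}(2)) = −1/720 · (0.00390625 − 0.250000) = 0.000341797.

S_2 ≈ 10.6046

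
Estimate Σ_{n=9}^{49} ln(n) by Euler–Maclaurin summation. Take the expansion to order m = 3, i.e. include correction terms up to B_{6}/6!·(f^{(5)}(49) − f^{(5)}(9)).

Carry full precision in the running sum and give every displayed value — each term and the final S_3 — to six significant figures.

∫_9^49 ln(x) dx evaluates to 130.924.
Boundary: ½(f(9) + f(49)) = ½(2.19722 + 3.89182) = 3.04452.
Running total after boundary: 133.969.
Order-1 term: 1/12 · (0.0204082 − 0.111111) = -0.00755858.
Partial sum through k=1: 133.961.
Order-2 term: −1/720 · (1.69997e-05 − 0.00274348) = 3.78678e-06.
Partial sum through k=2: 133.961.
Order-3 term: 1/30240 · (8.49632e-08 − 0.000406442) = -1.34377e-08.

S_3 ≈ 133.961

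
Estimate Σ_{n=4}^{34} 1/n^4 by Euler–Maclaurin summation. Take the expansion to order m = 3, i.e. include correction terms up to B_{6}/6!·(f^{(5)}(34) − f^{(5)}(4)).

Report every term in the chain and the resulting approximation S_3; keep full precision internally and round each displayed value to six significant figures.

∫_4^34 1/x^4 dx evaluates to 0.00519985.
Endpoint term: (f(4) + f(34))/2 = (0.00390625 + 7.48315e-07)/2 = 0.00195350.
Running total after boundary: 0.00715335.
Order-1 term: 1/12 · (-8.80370e-08 − (-0.00390625)) = 0.000325513.
Partial sum through k=1: 0.00747887.
Order-2 term: −1/720 · (-2.28470e-09 − (-0.00732422)) = -1.01725e-05.
Partial sum through k=2: 0.00746869.
Order-3 term: 1/30240 · (-1.10677e-10 − (-0.0256348)) = 8.47710e-07.

S_3 ≈ 0.00746954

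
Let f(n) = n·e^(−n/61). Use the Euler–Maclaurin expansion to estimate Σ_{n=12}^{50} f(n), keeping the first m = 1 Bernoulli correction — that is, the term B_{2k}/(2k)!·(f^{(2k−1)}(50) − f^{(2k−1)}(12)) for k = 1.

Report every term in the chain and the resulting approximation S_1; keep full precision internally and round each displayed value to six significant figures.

Integral: ∫_12^50 x·e^(−x/61) dx = 674.640.
Endpoint term: (f(12) + f(50))/2 = (9.85703 + 22.0288)/2 = 15.9429.
So far: 690.583.
Order-1 term: 1/12 · (0.0794481 − 0.659829) = -0.0483651.

S_1 ≈ 690.535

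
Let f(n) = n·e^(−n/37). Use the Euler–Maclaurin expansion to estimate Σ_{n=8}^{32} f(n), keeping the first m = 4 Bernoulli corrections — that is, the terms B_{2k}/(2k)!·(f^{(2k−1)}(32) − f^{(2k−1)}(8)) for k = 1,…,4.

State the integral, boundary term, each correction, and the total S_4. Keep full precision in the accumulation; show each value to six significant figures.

S_4 ≈ 276.081

Integral: ∫_8^32 x·e^(−x/37) dx = 266.169.
½[f(8) + f(32)] = ½[6.44449 + 13.4755] = 9.95998.
So far: 276.129.
Order-1 term: 1/12 · (0.0569065 − 0.631386) = -0.0478733.
After k=1: 276.081.
Order-2 term: −1/720 · (0.000656774 − 0.00163806) = 1.36290e-06.
After k=2: 276.081.
Order-3 term: 1/30240 · (9.29131e-07 − 2.05619e-06) = -3.72705e-11.
After k=3: 276.081.
Order-4 term: −1/1209600 · (1.00695e-09 − 2.12990e-09) = 9.28369e-16.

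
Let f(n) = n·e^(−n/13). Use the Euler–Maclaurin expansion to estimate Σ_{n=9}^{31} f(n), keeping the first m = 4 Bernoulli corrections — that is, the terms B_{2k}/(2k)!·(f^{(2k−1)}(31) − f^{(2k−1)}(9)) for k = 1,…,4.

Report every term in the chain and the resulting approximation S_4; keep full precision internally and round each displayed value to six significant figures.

Integral: ∫_9^31 x·e^(−x/13) dx = 90.4249.
Endpoint term: (f(9) + f(31))/2 = (4.50378 + 2.85586)/2 = 3.67982.
Running total after boundary: 94.1048.
k=1: B_{2}/(2)! × [f^{(1)}(31) − f^{(1)}(9)] = 1/12 × (-0.127557 − 0.153975) = -0.0234610.
Running total after k=1: 94.0813.
k=2: B_{4}/(4)! × [f^{(3)}(31) − f^{(3)}(9)] = −1/720 × (0.000335455 − 0.00683323) = 9.02468e-06.
Running total after k=2: 94.0813.
k=3: B_{6}/(6)! × [f^{(5)}(31) − f^{(5)}(9)] = 1/30240 × (8.43601e-06 − 7.54755e-05) = -2.21691e-09.
Running total after k=3: 94.0813.
k=4: B_{8}/(8)! × [f^{(7)}(31) − f^{(7)}(9)] = −1/1209600 × (8.80892e-08 − 6.53951e-07) = 4.67809e-13.

S_4 ≈ 94.0813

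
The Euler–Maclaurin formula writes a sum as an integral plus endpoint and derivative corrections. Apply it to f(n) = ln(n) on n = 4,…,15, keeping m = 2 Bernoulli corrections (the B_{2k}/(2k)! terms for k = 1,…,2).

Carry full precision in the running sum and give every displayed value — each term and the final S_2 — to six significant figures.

Integral: ∫_4^15 ln(x) dx = 24.0756.
½[f(4) + f(15)] = ½[1.38629 + 2.70805] = 2.04717.
So far: 26.1227.
k=1: B_{2}/(2)! × [f^{(1)}(15) − f^{(1)}(4)] = 1/12 × (0.0666667 − 0.250000) = -0.0152778.
Partial sum through k=1: 26.1075.
k=2: B_{4}/(4)! × [f^{(3)}(15) − f^{(3)}(4)] = −1/720 × (0.000592593 − 0.0312500) = 4.25797e-05.

S_2 ≈ 26.1075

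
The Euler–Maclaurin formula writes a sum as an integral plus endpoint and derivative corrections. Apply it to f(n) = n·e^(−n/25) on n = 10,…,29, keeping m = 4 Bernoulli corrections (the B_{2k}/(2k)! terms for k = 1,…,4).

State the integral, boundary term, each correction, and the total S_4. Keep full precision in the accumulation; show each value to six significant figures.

S_4 ≈ 171.183

∫_10^29 x·e^(−x/25) dx evaluates to 163.324.
Endpoint term: (f(10) + f(29))/2 = (6.70320 + 9.09110)/2 = 7.89715.
Running total after boundary: 171.221.
k=1: B_{2}/(2)! × [f^{(1)}(29) − f^{(1)}(10)] = 1/12 × (-0.0501578 − 0.402192) = -0.0376958.
Running total after k=1: 171.183.
k=2: B_{4}/(4)! × [f^{(3)}(29) − f^{(3)}(10)] = −1/720 × (0.000922903 − 0.00278853) = 2.59115e-06.
Running total after k=2: 171.183.
k=3: B_{6}/(6)! × [f^{(5)}(29) − f^{(5)}(10)] = 1/30240 × (3.08169e-06 − 7.89369e-06) = -1.59127e-10.
Running total after k=3: 171.183.
k=4: B_{8}/(8)! × [f^{(7)}(29) − f^{(7)}(10)] = −1/1209600 × (7.49879e-09 − 1.81212e-08) = 8.78172e-15.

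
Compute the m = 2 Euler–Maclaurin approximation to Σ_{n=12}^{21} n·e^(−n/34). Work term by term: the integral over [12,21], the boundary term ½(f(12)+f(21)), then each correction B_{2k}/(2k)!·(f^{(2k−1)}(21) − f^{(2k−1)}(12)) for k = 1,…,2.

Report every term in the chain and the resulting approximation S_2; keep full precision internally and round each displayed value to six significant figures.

Integral: ∫_12^21 x·e^(−x/34) dx = 90.5695.
½[f(12) + f(21)] = ½[8.43142 + 11.3234] = 9.87743.
Running total after boundary: 100.447.
Order-1 term: 1/12 · (0.206169 − 0.454636) = -0.0207055.
Partial sum through k=1: 100.426.
Order-2 term: −1/720 · (0.00111124 − 0.00160889) = 6.91177e-07.

S_2 ≈ 100.426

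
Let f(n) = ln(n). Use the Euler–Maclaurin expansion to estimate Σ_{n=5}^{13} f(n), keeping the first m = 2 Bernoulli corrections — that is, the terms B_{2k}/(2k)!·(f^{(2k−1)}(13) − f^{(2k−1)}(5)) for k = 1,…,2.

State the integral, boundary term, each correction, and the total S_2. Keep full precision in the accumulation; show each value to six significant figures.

S_2 ≈ 19.3741

The integral term ∫_5^13 ln(x) dx = 17.2972.
Boundary: ½(f(5) + f(13)) = ½(1.60944 + 2.56495) = 2.08719.
So far: 19.3843.
k=1: B_{2}/(2)! × [f^{(1)}(13) − f^{(1)}(5)] = 1/12 × (0.0769231 − 0.200000) = -0.0102564.
Running total after k=1: 19.3741.
k=2: B_{4}/(4)! × [f^{(3)}(13) − f^{(3)}(5)] = −1/720 × (0.000910332 − 0.0160000) = 2.09579e-05.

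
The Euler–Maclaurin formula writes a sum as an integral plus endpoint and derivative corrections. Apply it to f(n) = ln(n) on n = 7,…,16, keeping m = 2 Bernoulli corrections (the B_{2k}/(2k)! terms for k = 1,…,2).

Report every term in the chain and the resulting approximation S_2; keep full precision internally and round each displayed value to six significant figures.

The integral term ∫_7^16 ln(x) dx = 21.7400.
½[f(7) + f(16)] = ½[1.94591 + 2.77259] = 2.35925.
Integral + boundary = 24.0993.
k=1: B_{2}/(2)! × [f^{(1)}(16) − f^{(1)}(7)] = 1/12 × (0.0625000 − 0.142857) = -0.00669643.
Running total after k=1: 24.0926.
k=2: B_{4}/(4)! × [f^{(3)}(16) − f^{(3)}(7)] = −1/720 × (0.000488281 − 0.00583090) = 7.42031e-06.

S_2 ≈ 24.0926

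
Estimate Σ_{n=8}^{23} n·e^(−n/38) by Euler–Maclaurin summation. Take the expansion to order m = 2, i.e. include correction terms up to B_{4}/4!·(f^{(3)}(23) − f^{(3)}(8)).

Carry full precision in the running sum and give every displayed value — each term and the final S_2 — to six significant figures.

S_2 ≈ 160.172

The integral term ∫_8^23 x·e^(−x/38) dx = 150.688.
Endpoint term: (f(8) + f(23))/2 = (6.48126 + 12.5564)/2 = 9.51883.
Integral + boundary = 160.207.
Correction k=1: B_{2}/2! · (f^{(1)}(23) − f^{(1)}(8)) = 1/12 · (0.215499 − 0.639598) = -0.0353416.
Partial sum through k=1: 160.172.
Correction k=2: B_{4}/4! · (f^{(3)}(23) − f^{(3)}(8)) = −1/720 · (0.000905374 − 0.00156504) = 9.16198e-07.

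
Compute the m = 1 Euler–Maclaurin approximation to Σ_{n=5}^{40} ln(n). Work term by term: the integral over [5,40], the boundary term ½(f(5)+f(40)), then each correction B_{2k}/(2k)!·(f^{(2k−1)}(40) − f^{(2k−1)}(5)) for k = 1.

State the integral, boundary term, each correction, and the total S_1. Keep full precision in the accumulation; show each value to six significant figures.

S_1 ≈ 107.143

∫_5^40 ln(x) dx evaluates to 104.508.
Boundary: ½(f(5) + f(40)) = ½(1.60944 + 3.68888) = 2.64916.
Integral + boundary = 107.157.
Order-1 term: 1/12 · (0.0250000 − 0.200000) = -0.0145833.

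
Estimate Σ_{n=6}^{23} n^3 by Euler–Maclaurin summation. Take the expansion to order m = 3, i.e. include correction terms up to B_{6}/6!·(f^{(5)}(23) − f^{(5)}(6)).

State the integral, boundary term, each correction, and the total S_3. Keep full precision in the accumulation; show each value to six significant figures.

∫_6^23 x^3 dx evaluates to 69636.2.
Endpoint term: (f(6) + f(23))/2 = (216.000 + 12167.0)/2 = 6191.50.
Integral + boundary = 75827.8.
Order-1 term: 1/12 · (1587.00 − 108.000) = 123.250.
Running total after k=1: 75951.0.
Order-2 term: −1/720 · (6.00000 − 6.00000) = 0.00000.
Running total after k=2: 75951.0.
Order-3 term: 1/30240 · (0.00000 − 0.00000) = 0.00000.

S_3 ≈ 75951.0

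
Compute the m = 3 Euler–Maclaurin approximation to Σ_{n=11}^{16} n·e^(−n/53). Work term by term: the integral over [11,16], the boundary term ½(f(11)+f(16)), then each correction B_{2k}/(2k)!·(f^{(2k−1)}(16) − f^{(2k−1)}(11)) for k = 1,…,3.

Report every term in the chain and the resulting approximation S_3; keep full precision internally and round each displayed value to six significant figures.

S_3 ≈ 62.5626

The integral term ∫_11^16 x·e^(−x/53) dx = 52.1887.
Endpoint term: (f(11) + f(16))/2 = (8.93832 + 11.8307)/2 = 10.3845.
So far: 62.5732.
Order-1 term: 1/12 · (0.516200 − 0.643927) = -0.0106439.
After k=1: 62.5626.
Order-2 term: −1/720 · (0.000710233 − 0.000807788) = 1.35494e-07.
After k=2: 62.5626.
Order-3 term: 1/30240 · (4.40263e-07 − 4.93535e-07) = -1.76163e-12.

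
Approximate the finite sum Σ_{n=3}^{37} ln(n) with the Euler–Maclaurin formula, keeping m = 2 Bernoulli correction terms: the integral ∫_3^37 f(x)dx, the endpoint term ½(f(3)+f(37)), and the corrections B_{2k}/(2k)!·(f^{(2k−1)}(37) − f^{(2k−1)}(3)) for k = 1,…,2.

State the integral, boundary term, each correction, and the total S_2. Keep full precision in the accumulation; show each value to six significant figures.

Integral: ∫_3^37 ln(x) dx = 96.3081.
½[f(3) + f(37)] = ½[1.09861 + 3.61092] = 2.35477.
Running total after boundary: 98.6629.
Correction k=1: B_{2}/2! · (f^{(1)}(37) − f^{(1)}(3)) = 1/12 · (0.0270270 − 0.333333) = -0.0255255.
After k=1: 98.6374.
Correction k=2: B_{4}/4! · (f^{(3)}(37) − f^{(3)}(3)) = −1/720 · (3.94843e-05 − 0.0740741) = 0.000102826.

S_2 ≈ 98.6375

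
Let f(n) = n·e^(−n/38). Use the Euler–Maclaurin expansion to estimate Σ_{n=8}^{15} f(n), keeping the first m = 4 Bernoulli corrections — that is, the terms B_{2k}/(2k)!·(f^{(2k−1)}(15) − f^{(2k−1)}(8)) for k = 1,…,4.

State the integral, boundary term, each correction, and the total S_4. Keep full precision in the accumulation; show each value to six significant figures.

S_4 ≈ 67.2823

The integral term ∫_8^15 x·e^(−x/38) dx = 59.0070.
Endpoint term: (f(8) + f(15))/2 = (6.48126 + 10.1079)/2 = 8.29456.
Integral + boundary = 67.3016.
k=1: B_{2}/(2)! × [f^{(1)}(15) − f^{(1)}(8)] = 1/12 × (0.407861 − 0.639598) = -0.0193114.
Running total after k=1: 67.2823.
k=2: B_{4}/(4)! × [f^{(3)}(15) − f^{(3)}(8)] = −1/720 × (0.00121577 − 0.00156504) = 4.85090e-07.
Running total after k=2: 67.2823.
k=3: B_{6}/(6)! × [f^{(5)}(15) − f^{(5)}(8)] = 1/30240 × (1.48829e-06 − 1.86090e-06) = -1.23217e-11.
Running total after k=3: 67.2823.
k=4: B_{8}/(8)! × [f^{(7)}(15) − f^{(7)}(8)] = −1/1209600 × (1.47828e-09 − 1.82686e-09) = 2.88174e-16.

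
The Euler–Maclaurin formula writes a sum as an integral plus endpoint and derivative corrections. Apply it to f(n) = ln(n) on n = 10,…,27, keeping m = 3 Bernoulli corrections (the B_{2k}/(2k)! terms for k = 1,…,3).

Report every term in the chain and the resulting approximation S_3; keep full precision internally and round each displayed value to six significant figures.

The integral term ∫_10^27 ln(x) dx = 48.9617.
Boundary: ½(f(10) + f(27)) = ½(2.30259 + 3.29584) = 2.79921.
So far: 51.7610.
k=1: B_{2}/(2)! × [f^{(1)}(27) − f^{(1)}(10)] = 1/12 × (0.0370370 − 0.100000) = -0.00524691.
Running total after k=1: 51.7557.
k=2: B_{4}/(4)! × [f^{(3)}(27) − f^{(3)}(10)] = −1/720 × (0.000101611 − 0.00200000) = 2.63665e-06.
Running total after k=2: 51.7557.
k=3: B_{6}/(6)! × [f^{(5)}(27) − f^{(5)}(10)] = 1/30240 × (1.67260e-06 − 0.000240000) = -7.88120e-09.

S_3 ≈ 51.7557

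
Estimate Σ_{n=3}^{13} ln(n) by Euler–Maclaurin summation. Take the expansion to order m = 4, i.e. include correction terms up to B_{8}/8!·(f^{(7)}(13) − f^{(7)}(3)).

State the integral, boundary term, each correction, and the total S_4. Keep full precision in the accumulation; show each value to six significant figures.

The integral term ∫_3^13 ln(x) dx = 20.0485.
½[f(3) + f(13)] = ½[1.09861 + 2.56495] = 1.83178.
So far: 21.8803.
k=1: B_{2}/(2)! × [f^{(1)}(13) − f^{(1)}(3)] = 1/12 × (0.0769231 − 0.333333) = -0.0213675.
After k=1: 21.8589.
k=2: B_{4}/(4)! × [f^{(3)}(13) − f^{(3)}(3)] = −1/720 × (0.000910332 − 0.0740741) = 0.000101616.
After k=2: 21.8590.
k=3: B_{6}/(6)! × [f^{(5)}(13) − f^{(5)}(3)] = 1/30240 × (6.46390e-05 − 0.0987654) = -3.26392e-06.
After k=3: 21.8590.
k=4: B_{8}/(8)! × [f^{(7)}(13) − f^{(7)}(3)] = −1/1209600 × (1.14744e-05 − 0.329218) = 2.72162e-07.

S_4 ≈ 21.8590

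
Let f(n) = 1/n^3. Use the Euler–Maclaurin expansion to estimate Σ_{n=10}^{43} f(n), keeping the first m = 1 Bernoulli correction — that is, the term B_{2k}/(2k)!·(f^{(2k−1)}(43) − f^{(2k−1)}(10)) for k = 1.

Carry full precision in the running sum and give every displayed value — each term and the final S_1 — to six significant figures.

S_1 ≈ 0.00526080

Integral: ∫_10^43 1/x^3 dx = 0.00472958.
½[f(10) + f(43)] = ½[0.00100000 + 1.25775e-05] = 0.000506289.
So far: 0.00523587.
k=1: B_{2}/(2)! × [f^{(1)}(43) − f^{(1)}(10)] = 1/12 × (-8.77501e-07 − (-0.000300000)) = 2.49269e-05.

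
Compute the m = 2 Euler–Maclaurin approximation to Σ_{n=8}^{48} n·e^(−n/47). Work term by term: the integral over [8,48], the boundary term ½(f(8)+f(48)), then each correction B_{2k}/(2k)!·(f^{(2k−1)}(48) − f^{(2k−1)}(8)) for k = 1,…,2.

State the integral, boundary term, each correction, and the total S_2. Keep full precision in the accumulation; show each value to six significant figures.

The integral term ∫_8^48 x·e^(−x/47) dx = 572.407.
Endpoint term: (f(8) + f(48))/2 = (6.74788 + 17.2865)/2 = 12.0172.
Running total after boundary: 584.424.
Order-1 term: 1/12 · (-0.00766244 − 0.699913) = -0.0589647.
Running total after k=1: 584.365.
Order-2 term: −1/720 · (0.000322593 − 0.00108053) = 1.05269e-06.

S_2 ≈ 584.365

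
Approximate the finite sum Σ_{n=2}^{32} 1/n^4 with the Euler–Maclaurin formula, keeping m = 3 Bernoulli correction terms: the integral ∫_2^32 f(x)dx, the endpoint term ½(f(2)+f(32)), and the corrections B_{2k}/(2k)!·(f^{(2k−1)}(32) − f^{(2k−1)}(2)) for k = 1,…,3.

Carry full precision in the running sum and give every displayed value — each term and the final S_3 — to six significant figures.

S_3 ≈ 0.0824556

∫_2^32 1/x^4 dx evaluates to 0.0416565.
½[f(2) + f(32)] = ½[0.0625000 + 9.53674e-07] = 0.0312505.
Running total after boundary: 0.0729070.
Correction k=1: B_{2}/2! · (f^{(1)}(32) − f^{(1)}(2)) = 1/12 · (-1.19209e-07 − (-0.125000)) = 0.0104167.
Partial sum through k=1: 0.0833236.
Correction k=2: B_{4}/4! · (f^{(3)}(32) − f^{(3)}(2)) = −1/720 · (-3.49246e-09 − (-0.937500)) = -0.00130208.
Partial sum through k=2: 0.0820215.
Correction k=3: B_{6}/6! · (f^{(5)}(32) − f^{(5)}(2)) = 1/30240 · (-1.90994e-10 − (-13.1250)) = 0.000434028.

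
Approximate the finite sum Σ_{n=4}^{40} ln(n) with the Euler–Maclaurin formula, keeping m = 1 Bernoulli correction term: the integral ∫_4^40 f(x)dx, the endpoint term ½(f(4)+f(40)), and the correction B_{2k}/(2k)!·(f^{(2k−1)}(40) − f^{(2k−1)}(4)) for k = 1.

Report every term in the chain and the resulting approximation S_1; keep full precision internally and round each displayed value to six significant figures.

∫_4^40 ln(x) dx evaluates to 106.010.
Endpoint term: (f(4) + f(40))/2 = (1.38629 + 3.68888)/2 = 2.53759.
Integral + boundary = 108.548.
Correction k=1: B_{2}/2! · (f^{(1)}(40) − f^{(1)}(4)) = 1/12 · (0.0250000 − 0.250000) = -0.0187500.

S_1 ≈ 108.529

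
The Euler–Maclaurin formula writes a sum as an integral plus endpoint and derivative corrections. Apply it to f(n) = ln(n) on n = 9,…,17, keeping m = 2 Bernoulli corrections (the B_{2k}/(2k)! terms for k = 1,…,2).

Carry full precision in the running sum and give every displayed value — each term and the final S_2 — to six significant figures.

∫_9^17 ln(x) dx evaluates to 20.3896.
Endpoint term: (f(9) + f(17))/2 = (2.19722 + 2.83321)/2 = 2.51522.
So far: 22.9048.
Correction k=1: B_{2}/2! · (f^{(1)}(17) − f^{(1)}(9)) = 1/12 · (0.0588235 − 0.111111) = -0.00435730.
Running total after k=1: 22.9005.
Correction k=2: B_{4}/4! · (f^{(3)}(17) − f^{(3)}(9)) = −1/720 · (0.000407083 − 0.00274348) = 3.24500e-06.

S_2 ≈ 22.9005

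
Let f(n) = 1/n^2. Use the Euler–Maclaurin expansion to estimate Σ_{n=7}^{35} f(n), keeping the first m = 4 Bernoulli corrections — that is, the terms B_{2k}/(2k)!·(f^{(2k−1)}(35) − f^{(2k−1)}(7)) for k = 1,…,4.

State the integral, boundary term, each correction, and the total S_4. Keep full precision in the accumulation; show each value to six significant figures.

Integral: ∫_7^35 1/x^2 dx = 0.114286.
½[f(7) + f(35)] = ½[0.0204082 + 0.000816327] = 0.0106122.
Running total after boundary: 0.124898.
k=1: B_{2}/(2)! × [f^{(1)}(35) − f^{(1)}(7)] = 1/12 × (-4.66472e-05 − (-0.00583090)) = 0.000482021.
Partial sum through k=1: 0.125380.
k=2: B_{4}/(4)! × [f^{(3)}(35) − f^{(3)}(7)] = −1/720 × (-4.56952e-07 − (-0.00142798)) = -1.98267e-06.
Partial sum through k=2: 0.125378.
k=3: B_{6}/(6)! × [f^{(5)}(35) − f^{(5)}(7)] = 1/30240 × (-1.11907e-08 − (-0.000874271)) = 2.89107e-08.
Partial sum through k=3: 0.125378.
k=4: B_{8}/(8)! × [f^{(7)}(35) − f^{(7)}(7)] = −1/1209600 × (-5.11574e-10 − (-0.000999167)) = -8.26031e-10.

S_4 ≈ 0.125378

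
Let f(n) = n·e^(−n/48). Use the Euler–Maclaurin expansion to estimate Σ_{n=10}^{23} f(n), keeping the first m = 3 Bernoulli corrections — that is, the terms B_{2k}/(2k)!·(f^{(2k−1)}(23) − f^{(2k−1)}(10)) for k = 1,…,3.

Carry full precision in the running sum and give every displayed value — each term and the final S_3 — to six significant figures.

Integral: ∫_10^23 x·e^(−x/48) dx = 149.859.
Endpoint term: (f(10) + f(23))/2 = (8.11936 + 14.2439)/2 = 11.1816.
Integral + boundary = 161.041.
Correction k=1: B_{2}/2! · (f^{(1)}(23) − f^{(1)}(10)) = 1/12 · (0.322552 − 0.642783) = -0.0266859.
Partial sum through k=1: 161.014.
Correction k=2: B_{4}/4! · (f^{(3)}(23) − f^{(3)}(10)) = −1/720 · (0.000677583 − 0.000983792) = 4.25290e-07.
Partial sum through k=2: 161.014.
Correction k=3: B_{6}/6! · (f^{(5)}(23) − f^{(5)}(10)) = 1/30240 · (5.27417e-07 − 7.32898e-07) = -6.79501e-12.

S_3 ≈ 161.014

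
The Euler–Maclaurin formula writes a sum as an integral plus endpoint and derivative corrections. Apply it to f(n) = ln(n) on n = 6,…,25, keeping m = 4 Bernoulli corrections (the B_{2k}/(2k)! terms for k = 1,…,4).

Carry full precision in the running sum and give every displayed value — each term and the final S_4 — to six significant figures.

∫_6^25 ln(x) dx evaluates to 50.7213.
Endpoint term: (f(6) + f(25))/2 = (1.79176 + 3.21888)/2 = 2.50532.
Running total after boundary: 53.2267.
k=1: B_{2}/(2)! × [f^{(1)}(25) − f^{(1)}(6)] = 1/12 × (0.0400000 − 0.166667) = -0.0105556.
After k=1: 53.2161.
k=2: B_{4}/(4)! × [f^{(3)}(25) − f^{(3)}(6)] = −1/720 × (0.000128000 − 0.00925926) = 1.26823e-05.
After k=2: 53.2161.
k=3: B_{6}/(6)! × [f^{(5)}(25) − f^{(5)}(6)] = 1/30240 × (2.45760e-06 − 0.00308642) = -1.01983e-07.
After k=3: 53.2161.
k=4: B_{8}/(8)! × [f^{(7)}(25) − f^{(7)}(6)] = −1/1209600 × (1.17965e-07 − 0.00257202) = 2.12624e-09.

S_4 ≈ 53.2161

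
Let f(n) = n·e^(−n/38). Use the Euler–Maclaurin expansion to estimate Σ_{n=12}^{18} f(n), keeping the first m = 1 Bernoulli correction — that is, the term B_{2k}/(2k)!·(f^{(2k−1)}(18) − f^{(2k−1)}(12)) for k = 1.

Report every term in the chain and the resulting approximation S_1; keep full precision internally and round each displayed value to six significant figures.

S_1 ≈ 70.3561

Integral: ∫_12^18 x·e^(−x/38) dx = 60.3908.
½[f(12) + f(18)] = ½[8.75056 + 11.2087] = 9.97961.
Running total after boundary: 70.3704.
Order-1 term: 1/12 · (0.327739 − 0.498935) = -0.0142664.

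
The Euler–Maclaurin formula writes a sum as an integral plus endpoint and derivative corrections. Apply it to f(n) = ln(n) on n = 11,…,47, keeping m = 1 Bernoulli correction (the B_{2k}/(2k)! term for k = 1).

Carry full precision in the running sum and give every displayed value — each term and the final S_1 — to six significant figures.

S_1 ≈ 121.698

Integral: ∫_11^47 ln(x) dx = 118.580.
Endpoint term: (f(11) + f(47))/2 = (2.39790 + 3.85015)/2 = 3.12402.
Running total after boundary: 121.704.
k=1: B_{2}/(2)! × [f^{(1)}(47) − f^{(1)}(11)] = 1/12 × (0.0212766 − 0.0909091) = -0.00580271.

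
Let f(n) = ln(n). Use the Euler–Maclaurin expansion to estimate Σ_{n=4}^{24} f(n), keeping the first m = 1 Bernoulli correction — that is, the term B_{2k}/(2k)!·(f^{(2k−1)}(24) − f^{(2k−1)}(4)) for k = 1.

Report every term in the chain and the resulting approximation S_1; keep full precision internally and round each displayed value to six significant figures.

Integral: ∫_4^24 ln(x) dx = 50.7281.
½[f(4) + f(24)] = ½[1.38629 + 3.17805] = 2.28217.
Integral + boundary = 53.0103.
k=1: B_{2}/(2)! × [f^{(1)}(24) − f^{(1)}(4)] = 1/12 × (0.0416667 − 0.250000) = -0.0173611.

S_1 ≈ 52.9929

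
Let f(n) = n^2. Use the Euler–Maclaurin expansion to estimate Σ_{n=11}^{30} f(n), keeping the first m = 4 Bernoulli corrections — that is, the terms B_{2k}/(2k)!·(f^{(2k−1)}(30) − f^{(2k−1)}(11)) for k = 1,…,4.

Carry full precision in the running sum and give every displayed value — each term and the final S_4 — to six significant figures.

Integral: ∫_11^30 x^2 dx = 8556.33.
½[f(11) + f(30)] = ½[121.000 + 900.000] = 510.500.
Running total after boundary: 9066.83.
k=1: B_{2}/(2)! × [f^{(1)}(30) − f^{(1)}(11)] = 1/12 × (60.0000 − 22.0000) = 3.16667.
Partial sum through k=1: 9070.00.
k=2: B_{4}/(4)! × [f^{(3)}(30) − f^{(3)}(11)] = −1/720 × (0.00000 − 0.00000) = 0.00000.
Partial sum through k=2: 9070.00.
k=3: B_{6}/(6)! × [f^{(5)}(30) − f^{(5)}(11)] = 1/30240 × (0.00000 − 0.00000) = 0.00000.
Partial sum through k=3: 9070.00.
k=4: B_{8}/(8)! × [f^{(7)}(30) − f^{(7)}(11)] = −1/1209600 × (0.00000 − 0.00000) = 0.00000.

S_4 ≈ 9070.00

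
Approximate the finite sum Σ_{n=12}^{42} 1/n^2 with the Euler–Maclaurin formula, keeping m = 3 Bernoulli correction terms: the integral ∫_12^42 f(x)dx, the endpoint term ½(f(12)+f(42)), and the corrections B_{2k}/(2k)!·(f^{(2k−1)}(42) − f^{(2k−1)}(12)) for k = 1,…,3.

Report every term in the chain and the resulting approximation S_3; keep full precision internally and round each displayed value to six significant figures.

S_3 ≈ 0.0633735

The integral term ∫_12^42 1/x^2 dx = 0.0595238.
Endpoint term: (f(12) + f(42))/2 = (0.00694444 + 0.000566893)/2 = 0.00375567.
Running total after boundary: 0.0632795.
Correction k=1: B_{2}/2! · (f^{(1)}(42) − f^{(1)}(12)) = 1/12 · (-2.69949e-05 − (-0.00115741)) = 9.42010e-05.
Partial sum through k=1: 0.0633737.
Correction k=2: B_{4}/4! · (f^{(3)}(42) − f^{(3)}(12)) = −1/720 · (-1.83639e-07 − (-9.64506e-05)) = -1.33704e-07.
Partial sum through k=2: 0.0633735.
Correction k=3: B_{6}/6! · (f^{(5)}(42) − f^{(5)}(12)) = 1/30240 · (-3.12311e-09 − (-2.00939e-05)) = 6.64377e-10.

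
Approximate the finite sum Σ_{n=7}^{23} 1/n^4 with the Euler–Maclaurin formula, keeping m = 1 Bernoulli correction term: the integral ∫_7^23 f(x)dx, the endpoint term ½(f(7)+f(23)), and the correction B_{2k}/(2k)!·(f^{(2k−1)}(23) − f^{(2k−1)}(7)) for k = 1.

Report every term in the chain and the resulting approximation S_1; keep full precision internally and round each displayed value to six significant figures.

∫_7^23 1/x^4 dx evaluates to 0.000944421.
Endpoint term: (f(7) + f(23))/2 = (0.000416493 + 3.57346e-06)/2 = 0.000210033.
So far: 0.00115445.
Order-1 term: 1/12 · (-6.21471e-07 − (-0.000237996)) = 1.97812e-05.

S_1 ≈ 0.00117424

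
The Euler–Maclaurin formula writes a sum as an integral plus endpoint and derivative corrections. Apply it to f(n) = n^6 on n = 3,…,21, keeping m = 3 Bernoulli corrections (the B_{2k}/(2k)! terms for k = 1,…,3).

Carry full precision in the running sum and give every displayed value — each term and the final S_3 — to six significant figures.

S_3 ≈ 3.02222e+08

The integral term ∫_3^21 x^6 dx = 2.57298e+08.
Boundary: ½(f(3) + f(21)) = ½(729.000 + 8.57661e+07) = 4.28834e+07.
Running total after boundary: 3.00181e+08.
Correction k=1: B_{2}/2! · (f^{(1)}(21) − f^{(1)}(3)) = 1/12 · (2.45046e+07 − 1458.00) = 2.04193e+06.
After k=1: 3.02223e+08.
Correction k=2: B_{4}/4! · (f^{(3)}(21) − f^{(3)}(3)) = −1/720 · (1.11132e+06 − 3240.00) = -1539.00.
After k=2: 3.02222e+08.
Correction k=3: B_{6}/6! · (f^{(5)}(21) − f^{(5)}(3)) = 1/30240 · (15120.0 − 2160.00) = 0.428571.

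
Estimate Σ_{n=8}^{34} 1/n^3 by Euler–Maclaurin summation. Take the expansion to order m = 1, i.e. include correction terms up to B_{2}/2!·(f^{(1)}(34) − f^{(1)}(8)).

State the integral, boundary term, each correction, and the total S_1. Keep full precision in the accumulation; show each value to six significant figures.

Integral: ∫_8^34 1/x^3 dx = 0.00737997.
Endpoint term: (f(8) + f(34))/2 = (0.00195312 + 2.54427e-05)/2 = 0.000989284.
So far: 0.00836926.
Correction k=1: B_{2}/2! · (f^{(1)}(34) − f^{(1)}(8)) = 1/12 · (-2.24494e-06 − (-0.000732422)) = 6.08481e-05.

S_1 ≈ 0.00843011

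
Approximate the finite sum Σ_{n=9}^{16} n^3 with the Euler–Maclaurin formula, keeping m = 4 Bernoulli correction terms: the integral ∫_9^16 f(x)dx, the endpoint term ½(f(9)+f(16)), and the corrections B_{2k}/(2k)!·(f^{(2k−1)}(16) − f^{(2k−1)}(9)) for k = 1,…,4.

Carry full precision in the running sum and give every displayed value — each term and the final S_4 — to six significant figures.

∫_9^16 x^3 dx evaluates to 14743.8.
Boundary: ½(f(9) + f(16)) = ½(729.000 + 4096.00) = 2412.50.
So far: 17156.2.
k=1: B_{2}/(2)! × [f^{(1)}(16) − f^{(1)}(9)] = 1/12 × (768.000 − 243.000) = 43.7500.
Running total after k=1: 17200.0.
k=2: B_{4}/(4)! × [f^{(3)}(16) − f^{(3)}(9)] = −1/720 × (6.00000 − 6.00000) = 0.00000.
Running total after k=2: 17200.0.
k=3: B_{6}/(6)! × [f^{(5)}(16) − f^{(5)}(9)] = 1/30240 × (0.00000 − 0.00000) = 0.00000.
Running total after k=3: 17200.0.
k=4: B_{8}/(8)! × [f^{(7)}(16) − f^{(7)}(9)] = −1/1209600 × (0.00000 − 0.00000) = 0.00000.

S_4 ≈ 17200.0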